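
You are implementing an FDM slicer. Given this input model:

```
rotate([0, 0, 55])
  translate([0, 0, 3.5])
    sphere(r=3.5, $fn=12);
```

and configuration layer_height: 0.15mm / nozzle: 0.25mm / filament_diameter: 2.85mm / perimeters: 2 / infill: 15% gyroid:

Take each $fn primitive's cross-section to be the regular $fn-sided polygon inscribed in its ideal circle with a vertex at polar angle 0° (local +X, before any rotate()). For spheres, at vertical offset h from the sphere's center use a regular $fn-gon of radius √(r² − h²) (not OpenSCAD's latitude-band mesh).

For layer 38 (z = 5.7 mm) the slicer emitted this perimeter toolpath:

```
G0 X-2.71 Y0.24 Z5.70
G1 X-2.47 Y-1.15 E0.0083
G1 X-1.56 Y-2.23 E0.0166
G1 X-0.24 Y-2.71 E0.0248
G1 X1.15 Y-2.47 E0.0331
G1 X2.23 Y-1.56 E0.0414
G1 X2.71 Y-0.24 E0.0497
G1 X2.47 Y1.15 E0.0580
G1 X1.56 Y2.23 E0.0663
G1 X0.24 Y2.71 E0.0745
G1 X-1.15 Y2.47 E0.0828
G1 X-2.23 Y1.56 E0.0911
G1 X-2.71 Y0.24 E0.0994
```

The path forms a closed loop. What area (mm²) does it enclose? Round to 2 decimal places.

22.23 mm²

Apply the shoelace formula to the sequence of (X, Y) vertices; enclosed area = 22.23 mm².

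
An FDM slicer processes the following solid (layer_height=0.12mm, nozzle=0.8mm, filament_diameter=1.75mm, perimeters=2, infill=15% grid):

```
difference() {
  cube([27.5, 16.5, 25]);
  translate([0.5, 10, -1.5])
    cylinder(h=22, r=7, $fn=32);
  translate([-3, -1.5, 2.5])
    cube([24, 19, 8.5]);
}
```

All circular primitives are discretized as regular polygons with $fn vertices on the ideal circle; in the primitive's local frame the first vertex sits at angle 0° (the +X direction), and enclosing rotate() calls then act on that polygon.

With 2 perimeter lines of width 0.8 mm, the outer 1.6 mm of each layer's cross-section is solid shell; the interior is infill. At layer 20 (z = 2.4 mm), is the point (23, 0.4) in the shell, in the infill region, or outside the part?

At z = 2.4 mm: the 27.5×16.5 cube contributes its full rectangle; the cylinder at (0.5, 10): section is a regular 32-gon, circumradius r=7; the cube at (-3, -1.5) is not intersected at this z (z outside [2.5, 11]); Taking the first minus the rest: starting from the 27.5×16.5 cube, the r=7 cylinder at (0.5, 10) partially overlaps it — only the 82.40 mm² overlap (of its 152.95 mm²) is removed, clipping the outline — 1 connected region. Overall, the cross-section is a single solid region. The nearest boundary edge runs (27.50, 0.00)→(0.00, 0.00); distance from the point to it = 0.40 mm. The point is inside the cross-section, 0.40 mm from the nearest boundary — within the 1.6 mm shell band (2 × 0.8).

shell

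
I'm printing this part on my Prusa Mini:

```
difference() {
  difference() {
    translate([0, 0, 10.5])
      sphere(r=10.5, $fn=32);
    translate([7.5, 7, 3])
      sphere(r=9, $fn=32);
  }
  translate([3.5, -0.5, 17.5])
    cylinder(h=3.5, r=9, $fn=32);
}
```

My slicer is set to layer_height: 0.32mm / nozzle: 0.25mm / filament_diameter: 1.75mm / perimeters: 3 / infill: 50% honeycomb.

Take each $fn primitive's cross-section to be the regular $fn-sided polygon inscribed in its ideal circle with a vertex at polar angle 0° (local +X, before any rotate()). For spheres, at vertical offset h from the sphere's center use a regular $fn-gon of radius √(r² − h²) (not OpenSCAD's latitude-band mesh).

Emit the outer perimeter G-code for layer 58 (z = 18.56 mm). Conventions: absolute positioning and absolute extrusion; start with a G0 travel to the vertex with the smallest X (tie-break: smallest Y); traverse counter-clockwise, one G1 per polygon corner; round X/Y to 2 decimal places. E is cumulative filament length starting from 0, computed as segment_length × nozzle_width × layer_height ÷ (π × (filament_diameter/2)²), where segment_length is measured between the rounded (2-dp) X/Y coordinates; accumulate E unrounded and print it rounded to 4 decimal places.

At z = 18.56 mm: the r=10.5 sphere contributes a regular 32-gon of circumradius √(10.5²−8.06²) = 6.730; the sphere at (7.5, 7) is not intersected at this z (|z−center|=15.560 > r=9); After the difference (first − rest): none of the subtracted shapes is present at this height, so the r=10.5 sphere is unchanged — 1 connected region; the r=9 cylinder at (3.5, -0.5) contributes a regular 32-gon of circumradius 9; Taking the first minus the rest: starting from the result so far, the r=9 cylinder at (3.5, -0.5) partially overlaps it — only the 130.07 mm² overlap (of its 252.84 mm²) is removed, clipping the outline — 1 connected region. The outline is a single polygon with 20 vertices. Extrusion per mm of travel: 0.25 × 0.32 / (π × 0.875²) = 0.033260. Accumulating E over each segment gives final E = 0.9017.

G0 X-6.73 Y0.00 Z18.56
G1 X-6.60 Y-1.31 E0.0438
G1 X-6.22 Y-2.58 E0.0879
G1 X-5.60 Y-3.74 E0.1316
G1 X-4.76 Y-4.76 E0.1756
G1 X-4.08 Y-5.31 E0.2047
G1 X-4.81 Y-3.94 E0.2563
G1 X-5.33 Y-2.26 E0.3148
G1 X-5.50 Y-0.50 E0.3736
G1 X-5.33 Y1.26 E0.4324
G1 X-4.81 Y2.94 E0.4909
G1 X-3.98 Y4.50 E0.5497
G1 X-2.86 Y5.86 E0.6083
G1 X-2.35 Y6.29 E0.6305
G1 X-2.58 Y6.22 E0.6385
G1 X-3.74 Y5.60 E0.6822
G1 X-4.76 Y4.76 E0.7261
G1 X-5.60 Y3.74 E0.7701
G1 X-6.22 Y2.58 E0.8138
G1 X-6.60 Y1.31 E0.8579
G1 X-6.73 Y0.00 E0.9017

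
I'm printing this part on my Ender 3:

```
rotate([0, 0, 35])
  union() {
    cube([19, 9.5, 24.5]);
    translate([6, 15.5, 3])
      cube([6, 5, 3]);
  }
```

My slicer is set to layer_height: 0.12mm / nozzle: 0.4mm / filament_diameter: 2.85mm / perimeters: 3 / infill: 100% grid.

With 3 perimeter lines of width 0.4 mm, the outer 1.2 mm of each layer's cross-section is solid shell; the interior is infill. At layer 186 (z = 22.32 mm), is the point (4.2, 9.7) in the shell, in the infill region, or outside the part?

infill

At z = 22.32 mm: the cube is present — its section is the full 19×9.5 rectangle; the cube at (6, 15.5) is absent (z outside [3, 6]); Taking the union: only the 19×9.5 cube is present, so the union is just that shape — 1 connected region; (rotated 35° about Z; rotation is an isometry so areas/perimeters/island counts are preserved). Overall, the cross-section is a single solid region. Undo the 35° rotation: the query point maps to (9.004, 5.537) in the un-rotated model frame. The nearest boundary edge runs (19.00, 9.50)→(0.00, 9.50); distance from the point to it = 3.96 mm. The point is inside the cross-section and 3.96 mm from the nearest boundary — more than the 1.2 mm shell width (3 × 0.4), so it's in the infill interior.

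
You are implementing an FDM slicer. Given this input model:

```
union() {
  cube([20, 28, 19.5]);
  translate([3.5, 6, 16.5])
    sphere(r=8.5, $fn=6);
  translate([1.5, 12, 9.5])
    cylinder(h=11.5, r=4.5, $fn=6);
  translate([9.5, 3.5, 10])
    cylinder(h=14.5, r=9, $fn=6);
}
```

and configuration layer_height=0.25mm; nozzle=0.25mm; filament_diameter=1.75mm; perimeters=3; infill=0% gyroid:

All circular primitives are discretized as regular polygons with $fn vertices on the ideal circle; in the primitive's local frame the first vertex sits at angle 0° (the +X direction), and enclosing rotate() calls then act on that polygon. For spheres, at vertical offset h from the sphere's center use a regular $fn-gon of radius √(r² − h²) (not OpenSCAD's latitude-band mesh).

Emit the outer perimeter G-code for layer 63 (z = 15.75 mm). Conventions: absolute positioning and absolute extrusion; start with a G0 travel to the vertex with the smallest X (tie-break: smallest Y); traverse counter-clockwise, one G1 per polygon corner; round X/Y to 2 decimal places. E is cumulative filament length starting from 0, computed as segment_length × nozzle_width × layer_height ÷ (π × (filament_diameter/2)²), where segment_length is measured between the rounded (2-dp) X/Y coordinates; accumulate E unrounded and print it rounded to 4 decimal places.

At z = 15.75 mm: the cube is present — its section is the full 20×28 rectangle; the r=8.5 sphere at (3.5, 6) contributes a regular 6-gon of circumradius √(8.5²−0.75²) = 8.467; the r=4.5 cylinder at (1.5, 12) contributes a regular 6-gon of circumradius 4.5; the cylinder at (9.5, 3.5): section is a regular 6-gon, circumradius r=9; Merging all regions: the regions partially overlap (shared area 347.55 mm²), so overlapping operands fuse into one piece — 1 connected region. The outline is a single polygon with 13 vertices. Extrusion per mm of travel: 0.25 × 0.25 / (π × 0.875²) = 0.025984. Accumulating E over each segment gives final E = 2.7457.

G0 X-4.97 Y6.00 Z15.75
G1 X-0.73 Y-1.33 E0.2200
G1 X3.29 Y-1.33 E0.3245
G1 X5.00 Y-4.29 E0.4133
G1 X14.00 Y-4.29 E0.6472
G1 X16.48 Y0.00 E0.7759
G1 X20.00 Y0.00 E0.8674
G1 X20.00 Y28.00 E1.5950
G1 X0.00 Y28.00 E2.1147
G1 X0.00 Y15.90 E2.4291
G1 X-0.75 Y15.90 E2.4486
G1 X-3.00 Y12.00 E2.5656
G1 X-2.25 Y10.70 E2.6046
G1 X-4.97 Y6.00 E2.7457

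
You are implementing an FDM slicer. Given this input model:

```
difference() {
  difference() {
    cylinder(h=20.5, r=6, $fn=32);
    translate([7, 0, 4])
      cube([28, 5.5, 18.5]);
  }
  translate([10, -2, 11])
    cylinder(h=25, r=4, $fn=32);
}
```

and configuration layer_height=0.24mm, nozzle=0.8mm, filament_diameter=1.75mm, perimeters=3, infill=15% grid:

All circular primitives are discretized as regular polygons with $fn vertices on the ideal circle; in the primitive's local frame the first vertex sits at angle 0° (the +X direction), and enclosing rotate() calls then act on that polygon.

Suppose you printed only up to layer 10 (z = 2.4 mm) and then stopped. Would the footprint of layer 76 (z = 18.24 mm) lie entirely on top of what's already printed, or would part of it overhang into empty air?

entirely on top

Compare the two slices. At z = 2.4: the r=6 cylinder gives a regular 32-gon of circumradius 6 (constant along its height) (area = (32/2)·6.000²·sin(360°/32) = 112.37 mm²); the cube at (7, 0) does not reach this height (z outside [4, 22.5]); Subtracting the remaining from the first: none of the subtracted shapes is present at this height, so the r=6 cylinder is unchanged — area = 112.37 mm²; the cylinder at (10, -2) does not reach this height (z outside [11, 36]); Subtracting the remaining from the first: none of the subtracted shapes is present at this height, so the result so far is unchanged — area = 112.37 mm². At z = 18.24: the r=6 cylinder contributes a regular 32-gon of circumradius 6 (area = (32/2)·6.000²·sin(360°/32) = 112.37 mm²); the 28×5.5 cube at (7, 0) contributes its full rectangle (area 154.00 mm²); Taking the first minus the rest: starting from the r=6 cylinder (112.37 mm²), the 28×5.5 cube at (7, 0) misses the remaining region (no effect) — area = 112.37 mm²; the cylinder at (10, -2): section is a regular 32-gon, circumradius r=4 (area = (32/2)·4.000²·sin(360°/32) = 49.94 mm²); Taking the first minus the rest: starting from the result so far (112.37 mm²), the r=4 cylinder at (10, -2) misses the remaining region (no effect) — area = 112.37 mm². Checking containment: the cross-section at z = 18.24 is a subset of the cross-section at z = 2.4.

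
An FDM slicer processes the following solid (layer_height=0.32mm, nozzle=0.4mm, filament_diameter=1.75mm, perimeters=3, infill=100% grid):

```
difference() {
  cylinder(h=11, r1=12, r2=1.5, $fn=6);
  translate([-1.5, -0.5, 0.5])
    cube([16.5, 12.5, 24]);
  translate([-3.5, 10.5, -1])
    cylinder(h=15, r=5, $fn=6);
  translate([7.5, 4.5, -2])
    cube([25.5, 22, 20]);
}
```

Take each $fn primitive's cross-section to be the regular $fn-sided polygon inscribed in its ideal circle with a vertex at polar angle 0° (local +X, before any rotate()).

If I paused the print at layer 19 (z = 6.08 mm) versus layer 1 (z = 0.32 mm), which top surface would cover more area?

layer 1 (z = 0.32 mm)

Layer 19 (z = 6.08): the cone: at t=0.553 of its height the radius interpolates to r₁+(r₂−r₁)t = 6.196, giving a regular 6-gon of that circumradius (area = (6/2)·6.196²·sin(360°/6) = 99.75 mm²); the cube at (-1.5, -0.5) is present — its section is the full 16.5×12.5 rectangle (area 206.25 mm²); the r=5 cylinder at (-3.5, 10.5) gives a regular 6-gon of circumradius 5 (constant along its height) (area = (6/2)·5.000²·sin(360°/6) = 64.95 mm²); the cube at (7.5, 4.5) is present — its section is the full 25.5×22 rectangle (area 561.00 mm²); Taking the first minus the rest: starting from the cone (99.75 mm²), the 16.5×12.5 cube at (-1.5, -0.5) partially overlaps it — only the 36.76 mm² overlap (of its 206.25 mm²) is removed, clipping the outline; the r=5 cylinder at (-3.5, 10.5) misses the remaining region (no effect); the 25.5×22 cube at (7.5, 4.5) misses the remaining region (no effect) — area = 62.99 mm². So its area = 62.99 mm². Layer 1 (z = 0.32): the cone (r1=12→r2=1.5) has section circumradius 11.695 here — a regular 6-gon (area = (6/2)·11.695²·sin(360°/6) = 355.32 mm²); the cube at (-1.5, -0.5) is absent (z outside [0.5, 24.5]); the r=5 cylinder at (-3.5, 10.5) gives a regular 6-gon of circumradius 5 (constant along its height) (area = (6/2)·5.000²·sin(360°/6) = 64.95 mm²); the 25.5×22 cube at (7.5, 4.5) contributes its full rectangle (area 561.00 mm²); Subtracting the remaining from the first: starting from the cone (355.32 mm²), the r=5 cylinder at (-3.5, 10.5) partially overlaps it — only the 26.26 mm² overlap (of its 64.95 mm²) is removed, clipping the outline; the 25.5×22 cube at (7.5, 4.5) partially overlaps it — only the 2.21 mm² overlap (of its 561.00 mm²) is removed, clipping the outline — area = 326.85 mm². So its area = 326.85 mm². Layer 1 is larger (326.85 vs 62.99 mm²).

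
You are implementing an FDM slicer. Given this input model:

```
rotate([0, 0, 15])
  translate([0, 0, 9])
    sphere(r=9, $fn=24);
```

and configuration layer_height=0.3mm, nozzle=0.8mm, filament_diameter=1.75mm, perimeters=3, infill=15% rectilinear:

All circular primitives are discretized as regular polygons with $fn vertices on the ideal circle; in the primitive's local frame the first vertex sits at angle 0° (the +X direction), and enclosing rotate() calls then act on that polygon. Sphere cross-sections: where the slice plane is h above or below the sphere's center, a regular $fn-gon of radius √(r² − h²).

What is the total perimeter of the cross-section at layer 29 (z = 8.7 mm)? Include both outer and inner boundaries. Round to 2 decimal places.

56.36 mm

At z = 8.7 mm: the sphere: section is a regular 24-gon, circumradius = √(r²−h²) = √(9²−0.3²) = 8.995 (perimeter = 2·24·8.995·sin(180°/24) = 56.36 mm); (whole slice rotated 15° about Z — lengths, areas and connectivity unchanged). Overall, the cross-section is a single solid region. Total boundary length (outer) = 56.36 mm.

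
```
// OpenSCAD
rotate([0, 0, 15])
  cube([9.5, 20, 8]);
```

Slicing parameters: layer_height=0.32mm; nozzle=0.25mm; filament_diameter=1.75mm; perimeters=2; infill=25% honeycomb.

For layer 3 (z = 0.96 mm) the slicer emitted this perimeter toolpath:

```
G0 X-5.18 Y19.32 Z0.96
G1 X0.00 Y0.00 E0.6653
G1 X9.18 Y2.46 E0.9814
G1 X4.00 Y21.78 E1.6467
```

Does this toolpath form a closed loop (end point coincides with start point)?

no

Start point (G0): (-5.18, 19.32). End point (last G1): the path does not return to the start — open.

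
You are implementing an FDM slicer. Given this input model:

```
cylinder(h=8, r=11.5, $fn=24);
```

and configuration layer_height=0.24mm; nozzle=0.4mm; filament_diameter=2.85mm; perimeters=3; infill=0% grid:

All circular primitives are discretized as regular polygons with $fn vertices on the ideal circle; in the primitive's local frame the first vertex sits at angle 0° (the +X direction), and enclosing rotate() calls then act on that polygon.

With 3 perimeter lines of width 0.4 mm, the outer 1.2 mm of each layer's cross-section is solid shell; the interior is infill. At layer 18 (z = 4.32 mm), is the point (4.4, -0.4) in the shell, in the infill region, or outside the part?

infill

At z = 4.32 mm: the cylinder: section is a regular 24-gon, circumradius r=11.5. Overall, the cross-section is a single solid region. The nearest boundary edge runs (11.11, -2.98)→(11.50, 0.00); distance from the point to it = 6.99 mm. The point is inside the cross-section and 6.99 mm from the nearest boundary — more than the 1.2 mm shell width (3 × 0.4), so it's in the infill interior.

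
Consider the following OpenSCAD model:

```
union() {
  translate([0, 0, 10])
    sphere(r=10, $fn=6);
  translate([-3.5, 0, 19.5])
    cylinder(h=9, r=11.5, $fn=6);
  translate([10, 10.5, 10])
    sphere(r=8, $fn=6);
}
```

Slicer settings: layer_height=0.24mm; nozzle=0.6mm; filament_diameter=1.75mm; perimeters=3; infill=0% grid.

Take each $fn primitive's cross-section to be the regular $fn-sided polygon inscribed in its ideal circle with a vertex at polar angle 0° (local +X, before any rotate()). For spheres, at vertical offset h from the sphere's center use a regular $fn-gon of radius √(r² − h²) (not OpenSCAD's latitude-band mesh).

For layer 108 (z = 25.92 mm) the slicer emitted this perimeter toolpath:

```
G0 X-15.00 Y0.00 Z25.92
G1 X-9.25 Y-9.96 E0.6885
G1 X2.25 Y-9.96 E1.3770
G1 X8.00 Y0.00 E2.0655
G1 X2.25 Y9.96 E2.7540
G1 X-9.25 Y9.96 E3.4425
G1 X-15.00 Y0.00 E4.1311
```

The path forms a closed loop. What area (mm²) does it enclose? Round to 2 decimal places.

Apply the shoelace formula to the sequence of (X, Y) vertices; enclosed area = 343.62 mm².

343.62 mm²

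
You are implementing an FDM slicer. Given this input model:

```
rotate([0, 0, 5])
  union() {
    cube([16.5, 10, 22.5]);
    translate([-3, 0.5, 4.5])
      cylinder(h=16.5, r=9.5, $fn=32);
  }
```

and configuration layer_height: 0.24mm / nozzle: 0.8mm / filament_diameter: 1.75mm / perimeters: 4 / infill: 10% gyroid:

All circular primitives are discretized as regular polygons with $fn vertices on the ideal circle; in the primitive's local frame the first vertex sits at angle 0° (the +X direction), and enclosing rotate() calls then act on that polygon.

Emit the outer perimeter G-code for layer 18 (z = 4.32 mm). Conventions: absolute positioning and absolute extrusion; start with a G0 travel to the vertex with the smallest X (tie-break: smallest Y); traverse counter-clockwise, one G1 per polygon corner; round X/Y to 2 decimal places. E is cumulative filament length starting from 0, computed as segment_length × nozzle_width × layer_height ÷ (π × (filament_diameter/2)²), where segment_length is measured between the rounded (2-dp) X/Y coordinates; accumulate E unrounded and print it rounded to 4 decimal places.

At z = 4.32 mm: the 16.5×10 cube contributes its full rectangle; the cylinder at (-3, 0.5) does not reach this height (z outside [4.5, 21]); Combining (union): only the 16.5×10 cube is present, so the union is just that shape — 1 connected region; (whole slice rotated 5° about Z — lengths, areas and connectivity unchanged). The outline is a single polygon with 4 vertices. Extrusion per mm of travel: 0.8 × 0.24 / (π × 0.875²) = 0.079824. Accumulating E over each segment gives final E = 4.2308.

G0 X-0.87 Y9.96 Z4.32
G1 X0.00 Y0.00 E0.7981
G1 X16.44 Y1.44 E2.1154
G1 X15.57 Y11.40 E2.9135
G1 X-0.87 Y9.96 E4.2308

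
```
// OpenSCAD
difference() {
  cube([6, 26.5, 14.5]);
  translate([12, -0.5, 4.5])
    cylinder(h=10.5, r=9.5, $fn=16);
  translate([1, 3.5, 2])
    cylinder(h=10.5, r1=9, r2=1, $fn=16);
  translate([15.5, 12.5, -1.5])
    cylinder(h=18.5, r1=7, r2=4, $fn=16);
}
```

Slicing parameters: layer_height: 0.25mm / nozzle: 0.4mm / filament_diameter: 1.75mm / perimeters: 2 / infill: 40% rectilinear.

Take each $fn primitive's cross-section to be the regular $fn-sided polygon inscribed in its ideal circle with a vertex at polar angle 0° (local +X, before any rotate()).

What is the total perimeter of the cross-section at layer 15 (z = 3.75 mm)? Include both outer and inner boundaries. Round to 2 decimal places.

At z = 3.75 mm: the 6×26.5 cube contributes its full rectangle (perimeter 65.00 mm); the cylinder at (12, -0.5) does not reach this height (z outside [4.5, 15]); the cone at (1, 3.5) contributes a regular 16-gon of circumradius 7.667 (interpolated between r1=9 and r2=1 at t=0.167) (perimeter = 2·16·7.667·sin(180°/16) = 47.86 mm); the cone at (15.5, 12.5) (r1=7→r2=4) has section circumradius 6.149 here — a regular 16-gon (perimeter = 2·16·6.149·sin(180°/16) = 38.39 mm); Subtracting the remaining from the first: starting from the 6×26.5 cube, the cone at (1, 3.5) partially overlaps it — only the 63.41 mm² overlap (of its 179.95 mm²) is removed, clipping the outline; the cone at (15.5, 12.5) misses the remaining region (no effect) — boundary = 45.33 mm. Overall, the cross-section is a single solid region. Total boundary length (outer) = 45.33 mm.

45.33 mm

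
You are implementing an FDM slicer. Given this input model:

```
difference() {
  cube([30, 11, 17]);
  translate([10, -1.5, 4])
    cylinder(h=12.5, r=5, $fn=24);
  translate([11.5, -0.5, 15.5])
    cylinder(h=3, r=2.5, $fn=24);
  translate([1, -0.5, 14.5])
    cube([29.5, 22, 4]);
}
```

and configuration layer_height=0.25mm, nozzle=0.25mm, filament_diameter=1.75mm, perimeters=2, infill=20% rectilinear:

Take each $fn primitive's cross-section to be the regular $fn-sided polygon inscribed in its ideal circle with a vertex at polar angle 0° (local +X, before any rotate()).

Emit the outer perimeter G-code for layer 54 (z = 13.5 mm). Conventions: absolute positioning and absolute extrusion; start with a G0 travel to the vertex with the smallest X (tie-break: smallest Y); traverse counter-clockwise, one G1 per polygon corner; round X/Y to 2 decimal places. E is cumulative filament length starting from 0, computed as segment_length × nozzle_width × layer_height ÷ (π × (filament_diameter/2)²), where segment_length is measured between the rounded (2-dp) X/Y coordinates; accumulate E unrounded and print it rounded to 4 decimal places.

G0 X0.00 Y0.00 Z13.50
G1 X5.26 Y0.00 E0.1367
G1 X5.67 Y1.00 E0.1648
G1 X6.46 Y2.04 E0.1987
G1 X7.50 Y2.83 E0.2326
G1 X8.71 Y3.33 E0.2667
G1 X10.00 Y3.50 E0.3005
G1 X11.29 Y3.33 E0.3343
G1 X12.50 Y2.83 E0.3683
G1 X13.54 Y2.04 E0.4022
G1 X14.33 Y1.00 E0.4362
G1 X14.74 Y0.00 E0.4643
G1 X30.00 Y0.00 E0.8608
G1 X30.00 Y11.00 E1.1466
G1 X0.00 Y11.00 E1.9261
G1 X0.00 Y0.00 E2.2120

At z = 13.5 mm: the cube (footprint 30×11) is included at this height; the r=5 cylinder at (10, -1.5) gives a regular 24-gon of circumradius 5 (constant along its height); the cylinder at (11.5, -0.5) is not intersected at this z (z outside [15.5, 18.5]); the cube at (1, -0.5) does not reach this height (z outside [14.5, 18.5]); After the difference (first − rest): starting from the 30×11 cube, the r=5 cylinder at (10, -1.5) partially overlaps it — only the 24.13 mm² overlap (of its 77.65 mm²) is removed, clipping the outline — 1 connected region. The outline is a single polygon with 15 vertices. Extrusion per mm of travel: 0.25 × 0.25 / (π × 0.875²) = 0.025984. Accumulating E over each segment gives final E = 2.2120.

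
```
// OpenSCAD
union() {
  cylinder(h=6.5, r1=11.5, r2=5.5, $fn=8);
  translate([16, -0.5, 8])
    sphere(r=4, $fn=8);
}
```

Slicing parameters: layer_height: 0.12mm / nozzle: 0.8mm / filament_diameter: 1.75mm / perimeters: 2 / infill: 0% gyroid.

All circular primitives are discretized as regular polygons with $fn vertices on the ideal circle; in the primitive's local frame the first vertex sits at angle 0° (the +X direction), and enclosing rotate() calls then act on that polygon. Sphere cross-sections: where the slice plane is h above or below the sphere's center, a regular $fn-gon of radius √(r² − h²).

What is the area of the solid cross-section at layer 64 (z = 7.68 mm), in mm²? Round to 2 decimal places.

At z = 7.68 mm: the cone is not intersected at this z (z outside [0, 6.5]); the sphere at (16, -0.5): section is a regular 8-gon, circumradius = √(r²−h²) = √(4²−0.32²) = 3.987 (area = (8/2)·3.987²·sin(360°/8) = 44.97 mm²); Merging all regions: only the r=4 sphere at (16, -0.5) is present, so the union is just that shape — area = 44.97 mm². Overall, the cross-section is a single solid region. Net area = 44.97 mm².

44.97 mm²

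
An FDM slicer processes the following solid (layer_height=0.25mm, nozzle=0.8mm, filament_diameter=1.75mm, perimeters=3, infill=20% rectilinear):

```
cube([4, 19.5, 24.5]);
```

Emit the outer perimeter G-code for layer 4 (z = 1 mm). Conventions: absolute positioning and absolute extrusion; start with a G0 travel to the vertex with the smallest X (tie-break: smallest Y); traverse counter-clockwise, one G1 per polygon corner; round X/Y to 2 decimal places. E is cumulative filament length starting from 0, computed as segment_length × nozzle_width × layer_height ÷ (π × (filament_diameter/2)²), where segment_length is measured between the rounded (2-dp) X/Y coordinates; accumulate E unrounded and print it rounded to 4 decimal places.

At z = 1 mm: the cube (footprint 4×19.5) is included at this height. The outline is a single polygon with 4 vertices. Extrusion per mm of travel: 0.8 × 0.25 / (π × 0.875²) = 0.083150. Accumulating E over each segment gives final E = 3.9081.

G0 X0.00 Y0.00 Z1.00
G1 X4.00 Y0.00 E0.3326
G1 X4.00 Y19.50 E1.9540
G1 X0.00 Y19.50 E2.2866
G1 X0.00 Y0.00 E3.9081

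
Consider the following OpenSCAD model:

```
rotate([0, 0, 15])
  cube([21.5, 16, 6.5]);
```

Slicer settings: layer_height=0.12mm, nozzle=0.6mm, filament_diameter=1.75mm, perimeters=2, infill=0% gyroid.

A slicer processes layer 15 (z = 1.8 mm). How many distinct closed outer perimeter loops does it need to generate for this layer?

At z = 1.8 mm: the 21.5×16 cube contributes its full rectangle; (whole slice rotated 15° about Z — lengths, areas and connectivity unchanged). The result has 1 disconnected region.

1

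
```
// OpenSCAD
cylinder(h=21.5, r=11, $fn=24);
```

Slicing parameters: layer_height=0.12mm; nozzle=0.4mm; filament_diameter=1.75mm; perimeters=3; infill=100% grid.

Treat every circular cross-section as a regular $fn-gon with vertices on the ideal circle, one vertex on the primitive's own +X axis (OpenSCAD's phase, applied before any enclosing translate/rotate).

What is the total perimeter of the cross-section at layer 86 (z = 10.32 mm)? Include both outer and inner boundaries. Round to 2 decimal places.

68.92 mm

At z = 10.32 mm: the cylinder: section is a regular 24-gon, circumradius r=11 (perimeter = 2·24·11.000·sin(180°/24) = 68.92 mm). Overall, the cross-section is a single solid region. Total boundary length (outer) = 68.92 mm.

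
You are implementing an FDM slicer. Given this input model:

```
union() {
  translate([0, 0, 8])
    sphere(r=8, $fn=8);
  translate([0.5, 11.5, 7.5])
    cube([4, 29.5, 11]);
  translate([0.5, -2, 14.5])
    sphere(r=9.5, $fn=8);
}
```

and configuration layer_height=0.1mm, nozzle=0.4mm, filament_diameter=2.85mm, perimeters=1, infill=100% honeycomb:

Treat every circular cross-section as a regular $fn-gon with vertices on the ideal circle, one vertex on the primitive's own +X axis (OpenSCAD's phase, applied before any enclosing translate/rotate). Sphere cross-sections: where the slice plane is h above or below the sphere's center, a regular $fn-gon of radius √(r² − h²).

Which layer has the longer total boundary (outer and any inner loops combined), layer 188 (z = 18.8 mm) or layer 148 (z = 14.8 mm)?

Layer 188 (z = 18.8): the sphere does not reach this height (|z−center|=10.800 > r=8); the cube at (0.5, 11.5) is not intersected at this z (z outside [7.5, 18.5]); the sphere at (0.5, -2): section is a regular 8-gon, circumradius = √(r²−h²) = √(9.5²−4.3²) = 8.471 (perimeter = 2·8·8.471·sin(180°/8) = 51.87 mm); Merging all regions: only the r=9.5 sphere at (0.5, -2) is present, so the union is just that shape — boundary = 51.87 mm. So its perimeter = 51.87 mm. Layer 148 (z = 14.8): the r=8 sphere slices to a regular 8-gon of circumradius 4.214 (√(r²−h²) with h=6.8 from center) (perimeter = 2·8·4.214·sin(180°/8) = 25.80 mm); the cube at (0.5, 11.5) (footprint 4×29.5) is included at this height (perimeter 67.00 mm); the r=9.5 sphere at (0.5, -2) contributes a regular 8-gon of circumradius √(9.5²−0.3²) = 9.495 (perimeter = 2·8·9.495·sin(180°/8) = 58.14 mm); Merging all regions: the regions partially overlap (shared area 50.23 mm²), so the edge portions inside another operand are dropped and the merged outline is re-measured after clipping — boundary = 125.14 mm. So its perimeter = 125.14 mm. Layer 148 is larger (125.14 vs 51.87 mm).

layer 148 (z = 14.8 mm)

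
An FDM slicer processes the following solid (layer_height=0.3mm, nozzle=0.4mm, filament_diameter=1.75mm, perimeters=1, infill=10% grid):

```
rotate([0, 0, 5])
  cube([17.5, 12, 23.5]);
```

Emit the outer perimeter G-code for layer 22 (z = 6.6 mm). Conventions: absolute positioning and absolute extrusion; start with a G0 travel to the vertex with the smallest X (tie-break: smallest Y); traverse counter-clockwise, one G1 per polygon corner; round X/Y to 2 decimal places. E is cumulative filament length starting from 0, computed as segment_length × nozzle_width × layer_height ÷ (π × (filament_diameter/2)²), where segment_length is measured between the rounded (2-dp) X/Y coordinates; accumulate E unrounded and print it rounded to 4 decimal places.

At z = 6.6 mm: the cube is present — its section is the full 17.5×12 rectangle; (rotated 5° about Z; rotation is an isometry so areas/perimeters/island counts are preserved). The outline is a single polygon with 4 vertices. Extrusion per mm of travel: 0.4 × 0.3 / (π × 0.875²) = 0.049890. Accumulating E over each segment gives final E = 2.9433.

G0 X-1.05 Y11.95 Z6.60
G1 X0.00 Y0.00 E0.5985
G1 X17.43 Y1.53 E1.4714
G1 X16.39 Y13.48 E2.0699
G1 X-1.05 Y11.95 E2.9433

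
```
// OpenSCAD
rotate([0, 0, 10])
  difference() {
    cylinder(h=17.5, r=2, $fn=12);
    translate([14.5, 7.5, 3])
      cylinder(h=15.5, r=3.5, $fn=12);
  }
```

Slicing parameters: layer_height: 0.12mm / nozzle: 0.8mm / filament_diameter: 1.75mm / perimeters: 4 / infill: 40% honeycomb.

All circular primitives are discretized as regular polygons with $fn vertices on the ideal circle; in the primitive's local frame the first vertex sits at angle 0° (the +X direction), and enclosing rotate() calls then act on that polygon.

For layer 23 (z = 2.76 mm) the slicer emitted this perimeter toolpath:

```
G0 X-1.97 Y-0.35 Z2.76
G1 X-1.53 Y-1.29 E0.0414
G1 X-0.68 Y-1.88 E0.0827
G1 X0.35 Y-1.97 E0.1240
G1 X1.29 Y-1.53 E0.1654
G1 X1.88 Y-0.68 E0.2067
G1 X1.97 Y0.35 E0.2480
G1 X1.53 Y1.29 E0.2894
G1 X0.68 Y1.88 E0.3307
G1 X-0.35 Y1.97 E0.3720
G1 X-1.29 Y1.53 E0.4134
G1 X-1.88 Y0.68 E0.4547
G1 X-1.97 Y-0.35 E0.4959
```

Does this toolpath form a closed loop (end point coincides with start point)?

yes

Start point (G0): (-1.97, -0.35). End point (last G1): the path returns to the start — closed.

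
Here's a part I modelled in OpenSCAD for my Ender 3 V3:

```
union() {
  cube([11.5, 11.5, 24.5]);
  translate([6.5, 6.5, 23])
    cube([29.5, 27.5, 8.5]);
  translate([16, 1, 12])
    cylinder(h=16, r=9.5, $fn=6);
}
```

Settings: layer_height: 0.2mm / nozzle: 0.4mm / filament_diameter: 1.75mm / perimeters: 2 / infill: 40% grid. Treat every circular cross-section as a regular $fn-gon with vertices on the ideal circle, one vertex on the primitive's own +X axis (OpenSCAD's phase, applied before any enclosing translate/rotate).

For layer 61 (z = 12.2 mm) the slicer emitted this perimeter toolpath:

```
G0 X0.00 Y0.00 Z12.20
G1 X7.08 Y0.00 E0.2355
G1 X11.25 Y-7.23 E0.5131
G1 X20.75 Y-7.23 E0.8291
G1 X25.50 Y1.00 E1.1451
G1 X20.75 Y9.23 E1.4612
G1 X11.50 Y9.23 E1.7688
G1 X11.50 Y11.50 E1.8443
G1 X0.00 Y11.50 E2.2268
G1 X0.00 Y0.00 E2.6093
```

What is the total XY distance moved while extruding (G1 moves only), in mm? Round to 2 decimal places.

78.45 mm

Sum the Euclidean lengths of each G1 segment: total = 78.45 mm.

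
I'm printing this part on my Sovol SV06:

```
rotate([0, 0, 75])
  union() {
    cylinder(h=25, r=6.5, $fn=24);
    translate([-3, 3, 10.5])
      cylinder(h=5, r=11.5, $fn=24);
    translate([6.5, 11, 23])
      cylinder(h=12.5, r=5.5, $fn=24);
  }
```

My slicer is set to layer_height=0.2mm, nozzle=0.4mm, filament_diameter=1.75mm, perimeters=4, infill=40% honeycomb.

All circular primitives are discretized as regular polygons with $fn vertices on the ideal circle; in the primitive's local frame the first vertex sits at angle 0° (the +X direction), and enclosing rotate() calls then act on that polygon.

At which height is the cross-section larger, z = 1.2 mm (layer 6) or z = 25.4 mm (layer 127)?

layer 6 (z = 1.2 mm)

Layer 6 (z = 1.2): the r=6.5 cylinder gives a regular 24-gon of circumradius 6.5 (constant along its height) (area = (24/2)·6.500²·sin(360°/24) = 131.22 mm²); the cylinder at (-3, 3) is not intersected at this z (z outside [10.5, 15.5]); the cylinder at (6.5, 11) does not reach this height (z outside [23, 35.5]); Taking the union: only the r=6.5 cylinder is present, so the union is just that shape — area = 131.22 mm²; (whole slice rotated 75° about Z — lengths, areas and connectivity unchanged). So its area = 131.22 mm². Layer 127 (z = 25.4): the cylinder is not intersected at this z (z outside [0, 25]); the cylinder at (-3, 3) does not reach this height (z outside [10.5, 15.5]); the r=5.5 cylinder at (6.5, 11) gives a regular 24-gon of circumradius 5.5 (constant along its height) (area = (24/2)·5.500²·sin(360°/24) = 93.95 mm²); Combining (union): only the r=5.5 cylinder at (6.5, 11) is present, so the union is just that shape — area = 93.95 mm²; (rotated 75° about Z; rotation is an isometry so areas/perimeters/island counts are preserved). So its area = 93.95 mm². Layer 6 is larger (131.22 vs 93.95 mm²).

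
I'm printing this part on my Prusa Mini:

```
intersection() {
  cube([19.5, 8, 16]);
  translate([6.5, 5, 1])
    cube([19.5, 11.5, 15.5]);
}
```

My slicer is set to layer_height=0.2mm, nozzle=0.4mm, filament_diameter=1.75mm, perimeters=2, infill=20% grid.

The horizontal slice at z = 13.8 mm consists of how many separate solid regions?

1

At z = 13.8 mm: the cube is present — its section is the full 19.5×8 rectangle; the cube at (6.5, 5) is present — its section is the full 19.5×11.5 rectangle; Taking the intersection: the 19.5×11.5 cube at (6.5, 5) partially overlaps the 19.5×8 cube; clipping to the common part keeps 39.00 mm² — 1 connected region. The result has 1 disconnected region.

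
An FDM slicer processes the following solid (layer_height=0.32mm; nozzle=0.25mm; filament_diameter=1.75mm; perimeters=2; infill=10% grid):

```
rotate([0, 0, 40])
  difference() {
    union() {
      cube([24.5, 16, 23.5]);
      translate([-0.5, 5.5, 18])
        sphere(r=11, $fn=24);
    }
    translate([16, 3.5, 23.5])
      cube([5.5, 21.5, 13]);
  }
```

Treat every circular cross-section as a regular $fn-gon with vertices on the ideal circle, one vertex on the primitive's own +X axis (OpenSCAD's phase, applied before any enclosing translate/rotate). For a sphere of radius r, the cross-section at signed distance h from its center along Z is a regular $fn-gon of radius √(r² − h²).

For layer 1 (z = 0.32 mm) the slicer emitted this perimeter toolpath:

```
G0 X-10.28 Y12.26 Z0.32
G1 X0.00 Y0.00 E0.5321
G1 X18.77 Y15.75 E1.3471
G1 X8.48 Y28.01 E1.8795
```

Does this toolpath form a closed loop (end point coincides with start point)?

no

Start point (G0): (-10.28, 12.26). End point (last G1): the path does not return to the start — open.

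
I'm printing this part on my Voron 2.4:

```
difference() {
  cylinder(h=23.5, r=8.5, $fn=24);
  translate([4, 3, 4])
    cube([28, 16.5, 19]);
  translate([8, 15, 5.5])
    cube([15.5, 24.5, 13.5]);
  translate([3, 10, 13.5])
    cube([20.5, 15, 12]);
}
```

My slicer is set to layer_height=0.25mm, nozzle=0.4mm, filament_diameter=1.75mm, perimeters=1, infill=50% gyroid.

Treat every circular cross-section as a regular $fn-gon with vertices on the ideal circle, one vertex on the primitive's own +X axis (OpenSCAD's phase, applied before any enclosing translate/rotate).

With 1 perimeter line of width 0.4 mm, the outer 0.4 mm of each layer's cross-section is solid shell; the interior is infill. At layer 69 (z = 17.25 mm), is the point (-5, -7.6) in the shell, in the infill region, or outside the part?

At z = 17.25 mm: the cylinder: section is a regular 24-gon, circumradius r=8.5; the cube at (4, 3) (footprint 28×16.5) is included at this height; the cube at (8, 15) is present — its section is the full 15.5×24.5 rectangle; the cube at (3, 10) is present — its section is the full 20.5×15 rectangle; After the difference (first − rest): starting from the r=8.5 cylinder, the 28×16.5 cube at (4, 3) partially overlaps it — only the 10.79 mm² overlap (of its 462.00 mm²) is removed, clipping the outline; the 15.5×24.5 cube at (8, 15) misses the remaining region (no effect); the 20.5×15 cube at (3, 10) misses the remaining region (no effect) — 1 connected region. Overall, the cross-section is a single solid region. The nearest boundary edge runs (-4.25, -7.36)→(-6.01, -6.01); distance from the point to it = 0.65 mm. The point is not inside any of the regions above, so it lies outside the cross-section (0.65 mm from the nearest boundary).

outside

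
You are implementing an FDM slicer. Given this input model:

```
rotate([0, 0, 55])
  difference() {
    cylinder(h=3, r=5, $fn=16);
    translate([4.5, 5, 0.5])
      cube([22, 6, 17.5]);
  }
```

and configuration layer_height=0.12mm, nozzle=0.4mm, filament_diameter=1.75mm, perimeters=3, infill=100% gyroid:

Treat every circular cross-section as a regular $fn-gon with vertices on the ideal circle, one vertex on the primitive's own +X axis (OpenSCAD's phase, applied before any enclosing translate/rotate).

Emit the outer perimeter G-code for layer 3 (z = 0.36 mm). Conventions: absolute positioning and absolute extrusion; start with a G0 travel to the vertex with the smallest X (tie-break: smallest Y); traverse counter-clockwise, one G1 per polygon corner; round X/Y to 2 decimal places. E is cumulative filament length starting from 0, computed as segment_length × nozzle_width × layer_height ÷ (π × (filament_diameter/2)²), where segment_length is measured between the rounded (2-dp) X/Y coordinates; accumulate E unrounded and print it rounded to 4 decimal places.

At z = 0.36 mm: the cylinder: section is a regular 16-gon, circumradius r=5; the cube at (4.5, 5) is absent (z outside [0.5, 18]); Subtracting the remaining from the first: none of the subtracted shapes is present at this height, so the r=5 cylinder is unchanged — 1 connected region; (rotated 55° about Z; rotation is an isometry so areas/perimeters/island counts are preserved). The outline is a single polygon with 16 vertices. Extrusion per mm of travel: 0.4 × 0.12 / (π × 0.875²) = 0.019956. Accumulating E over each segment gives final E = 0.6230.

G0 X-4.92 Y-0.87 Z0.36
G1 X-4.22 Y-2.69 E0.0389
G1 X-2.87 Y-4.10 E0.0779
G1 X-1.08 Y-4.88 E0.1168
G1 X0.87 Y-4.92 E0.1558
G1 X2.69 Y-4.22 E0.1947
G1 X4.10 Y-2.87 E0.2336
G1 X4.88 Y-1.08 E0.2726
G1 X4.92 Y0.87 E0.3115
G1 X4.22 Y2.69 E0.3504
G1 X2.87 Y4.10 E0.3894
G1 X1.08 Y4.88 E0.4284
G1 X-0.87 Y4.92 E0.4673
G1 X-2.69 Y4.22 E0.5062
G1 X-4.10 Y2.87 E0.5451
G1 X-4.88 Y1.08 E0.5841
G1 X-4.92 Y-0.87 E0.6230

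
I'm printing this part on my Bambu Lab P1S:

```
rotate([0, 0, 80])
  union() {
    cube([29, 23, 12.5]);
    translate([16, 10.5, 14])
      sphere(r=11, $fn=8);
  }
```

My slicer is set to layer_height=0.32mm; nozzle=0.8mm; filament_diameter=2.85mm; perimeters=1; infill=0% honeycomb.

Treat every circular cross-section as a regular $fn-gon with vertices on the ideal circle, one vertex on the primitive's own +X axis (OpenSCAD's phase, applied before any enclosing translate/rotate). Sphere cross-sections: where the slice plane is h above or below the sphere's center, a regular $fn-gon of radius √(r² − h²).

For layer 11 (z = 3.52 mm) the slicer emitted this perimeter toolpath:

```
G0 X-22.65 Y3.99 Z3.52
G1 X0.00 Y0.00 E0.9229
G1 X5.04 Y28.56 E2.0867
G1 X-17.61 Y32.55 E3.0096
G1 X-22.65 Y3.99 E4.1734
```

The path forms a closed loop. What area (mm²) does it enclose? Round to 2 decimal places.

Apply the shoelace formula to the sequence of (X, Y) vertices; enclosed area = 666.99 mm².

666.99 mm²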